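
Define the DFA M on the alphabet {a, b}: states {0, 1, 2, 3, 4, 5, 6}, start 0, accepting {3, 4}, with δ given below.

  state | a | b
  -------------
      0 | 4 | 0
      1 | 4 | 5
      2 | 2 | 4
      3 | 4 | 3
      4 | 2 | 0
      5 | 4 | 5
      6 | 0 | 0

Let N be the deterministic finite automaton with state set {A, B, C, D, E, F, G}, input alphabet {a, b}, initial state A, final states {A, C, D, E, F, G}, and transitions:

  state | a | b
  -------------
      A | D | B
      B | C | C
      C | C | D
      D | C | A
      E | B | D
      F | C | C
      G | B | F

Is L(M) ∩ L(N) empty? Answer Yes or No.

No

The string a is accepted by both M and N.
Hence L(M) ∩ L(N) ≠ ∅.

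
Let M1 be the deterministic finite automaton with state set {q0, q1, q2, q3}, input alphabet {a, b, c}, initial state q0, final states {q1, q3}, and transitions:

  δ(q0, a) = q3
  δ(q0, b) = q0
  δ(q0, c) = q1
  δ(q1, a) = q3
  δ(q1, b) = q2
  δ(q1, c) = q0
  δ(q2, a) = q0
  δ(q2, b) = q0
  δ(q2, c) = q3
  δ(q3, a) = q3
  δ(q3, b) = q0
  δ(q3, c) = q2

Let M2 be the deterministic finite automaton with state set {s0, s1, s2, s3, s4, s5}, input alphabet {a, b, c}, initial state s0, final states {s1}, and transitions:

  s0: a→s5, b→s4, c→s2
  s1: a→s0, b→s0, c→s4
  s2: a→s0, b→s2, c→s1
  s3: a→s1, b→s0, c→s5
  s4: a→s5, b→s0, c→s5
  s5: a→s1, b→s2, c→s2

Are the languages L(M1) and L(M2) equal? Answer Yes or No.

No

The string a is accepted by M1 but rejected by M2.
So L(M1) ≠ L(M2).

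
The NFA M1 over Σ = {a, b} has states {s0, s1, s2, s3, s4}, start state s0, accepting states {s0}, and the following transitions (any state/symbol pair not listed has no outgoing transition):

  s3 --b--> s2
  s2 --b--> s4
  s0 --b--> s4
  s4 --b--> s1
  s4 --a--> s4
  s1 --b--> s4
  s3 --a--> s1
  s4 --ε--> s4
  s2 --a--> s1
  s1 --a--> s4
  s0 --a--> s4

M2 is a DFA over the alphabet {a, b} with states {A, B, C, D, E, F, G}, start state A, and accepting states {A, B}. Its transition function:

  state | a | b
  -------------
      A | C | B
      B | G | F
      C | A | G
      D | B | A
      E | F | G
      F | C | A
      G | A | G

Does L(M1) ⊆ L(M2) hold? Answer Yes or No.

Yes

Exploring the product automaton M1 × M2 from the start pair (s0, A), following both machines on each input symbol, reaches 10 state pairs: (s0, A), (s4, C), (s4, B), (s4, A), (s1, G), (s4, G), (s1, F), (s1, B), (s4, F), (s1, A).
M1 accepts in {s0} and M2 accepts in {A, B}. The reachable pairs whose M1-component is accepting are (s0, A); in each of them the M2-component is accepting too, so the product for L(M1) \ L(M2) (M1-component accepting, M2-component rejecting) has no reachable accepting pair and the difference is empty.
Hence every string in L(M1) is also in L(M2).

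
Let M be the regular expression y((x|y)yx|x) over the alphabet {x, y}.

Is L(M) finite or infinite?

finite

The expression contains no Kleene star (every subexpression denotes a finite set), so L(M) is finite.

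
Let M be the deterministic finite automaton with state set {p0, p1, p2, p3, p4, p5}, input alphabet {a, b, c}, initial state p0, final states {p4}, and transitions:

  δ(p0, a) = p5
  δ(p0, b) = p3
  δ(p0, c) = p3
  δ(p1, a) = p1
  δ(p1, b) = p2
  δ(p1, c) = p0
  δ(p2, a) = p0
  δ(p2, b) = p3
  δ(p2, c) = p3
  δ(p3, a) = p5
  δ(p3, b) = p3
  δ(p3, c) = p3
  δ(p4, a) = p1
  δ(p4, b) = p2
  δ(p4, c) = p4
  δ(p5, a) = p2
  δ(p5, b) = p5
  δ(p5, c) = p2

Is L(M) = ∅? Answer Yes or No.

Yes

The states reachable from the start state are {p0, p2, p3, p5}.
None of the accepting states {p4} is reachable, so no string is accepted and L(M) = ∅.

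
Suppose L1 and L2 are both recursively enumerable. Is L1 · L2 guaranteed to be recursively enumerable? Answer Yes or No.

Yes

Dovetail over all split points of the input and all step bounds t = 1, 2, …, simulating the recogniser for L₁ on the prefix and the recogniser for L₂ on the suffix for t steps; accept if for some split both accept.
So the recursively enumerable languages are closed under concatenation.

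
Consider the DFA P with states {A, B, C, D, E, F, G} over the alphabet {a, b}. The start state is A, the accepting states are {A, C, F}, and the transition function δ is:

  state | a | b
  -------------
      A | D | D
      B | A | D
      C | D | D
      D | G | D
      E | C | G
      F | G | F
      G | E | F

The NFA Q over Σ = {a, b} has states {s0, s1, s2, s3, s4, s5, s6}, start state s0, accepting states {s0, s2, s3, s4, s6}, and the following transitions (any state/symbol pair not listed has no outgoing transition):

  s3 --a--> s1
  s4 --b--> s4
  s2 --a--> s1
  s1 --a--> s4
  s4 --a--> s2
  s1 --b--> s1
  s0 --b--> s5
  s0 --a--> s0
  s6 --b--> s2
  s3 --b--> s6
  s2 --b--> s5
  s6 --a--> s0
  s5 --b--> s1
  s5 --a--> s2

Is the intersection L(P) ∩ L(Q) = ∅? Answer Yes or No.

The empty string ε is accepted by both P and Q.
Hence L(P) ∩ L(Q) ≠ ∅.

No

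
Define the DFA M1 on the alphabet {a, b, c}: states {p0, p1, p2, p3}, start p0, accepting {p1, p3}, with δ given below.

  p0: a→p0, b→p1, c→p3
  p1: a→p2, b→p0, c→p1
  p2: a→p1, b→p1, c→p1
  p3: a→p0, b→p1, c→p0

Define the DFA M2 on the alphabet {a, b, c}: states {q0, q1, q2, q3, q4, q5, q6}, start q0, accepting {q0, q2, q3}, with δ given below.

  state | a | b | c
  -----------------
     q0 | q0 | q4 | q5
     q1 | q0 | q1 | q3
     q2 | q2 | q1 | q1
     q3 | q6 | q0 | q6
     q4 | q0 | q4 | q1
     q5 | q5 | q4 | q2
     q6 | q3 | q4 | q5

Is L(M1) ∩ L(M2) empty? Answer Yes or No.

The string baa is accepted by both M1 and M2.
Hence L(M1) ∩ L(M2) ≠ ∅.

No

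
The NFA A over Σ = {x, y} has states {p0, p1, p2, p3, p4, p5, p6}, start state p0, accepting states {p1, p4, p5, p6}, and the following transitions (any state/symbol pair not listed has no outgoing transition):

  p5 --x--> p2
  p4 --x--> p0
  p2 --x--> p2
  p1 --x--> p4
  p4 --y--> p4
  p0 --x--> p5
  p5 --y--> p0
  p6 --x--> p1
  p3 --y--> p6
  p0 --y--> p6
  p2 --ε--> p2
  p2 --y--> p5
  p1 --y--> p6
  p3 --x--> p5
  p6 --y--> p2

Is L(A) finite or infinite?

State p0 is reachable from the start and can reach an accepting state, and it lies on the cycle p0 → p5 → p0.
Traversing that cycle any number of times yields accepted strings of unbounded length, so the language is infinite.

infinite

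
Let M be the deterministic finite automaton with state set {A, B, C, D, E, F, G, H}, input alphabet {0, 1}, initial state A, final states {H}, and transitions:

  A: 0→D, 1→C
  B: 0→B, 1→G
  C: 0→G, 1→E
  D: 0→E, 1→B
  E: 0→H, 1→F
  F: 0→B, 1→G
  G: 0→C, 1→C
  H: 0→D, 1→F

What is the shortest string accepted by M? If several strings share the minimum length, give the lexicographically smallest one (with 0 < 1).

000

A breadth-first search from A reaches an accepting state first via the path A → D → E → H on input 000.
No string of length < 3 is accepted (BFS exhausts all shorter strings without reaching an accepting state), and 000 is the lexicographically least accepting string of length 3.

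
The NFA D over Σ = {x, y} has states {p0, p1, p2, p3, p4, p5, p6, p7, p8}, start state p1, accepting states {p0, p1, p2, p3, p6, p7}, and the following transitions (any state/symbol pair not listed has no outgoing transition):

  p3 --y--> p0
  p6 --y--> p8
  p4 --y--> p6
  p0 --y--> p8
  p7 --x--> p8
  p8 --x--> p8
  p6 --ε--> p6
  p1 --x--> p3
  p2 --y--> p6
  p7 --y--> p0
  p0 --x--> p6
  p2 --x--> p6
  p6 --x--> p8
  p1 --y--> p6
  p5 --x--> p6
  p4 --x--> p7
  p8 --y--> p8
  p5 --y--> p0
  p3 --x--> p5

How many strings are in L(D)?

The useful subgraph on states {p0, p1, p3, p5, p6} is acyclic, so L(D) is finite; the longest accepting path visits 5 useful states, giving maximum string length 4.
Counting accepting paths from p1 by length: 1 of length 0, 2 of length 1, 1 of length 2, 3 of length 3, 1 of length 4. Total 8.

8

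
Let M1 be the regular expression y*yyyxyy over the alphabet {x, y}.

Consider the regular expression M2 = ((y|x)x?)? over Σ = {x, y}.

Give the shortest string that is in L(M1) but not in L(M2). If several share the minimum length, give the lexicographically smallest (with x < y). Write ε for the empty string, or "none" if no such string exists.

The string yyyxyy is accepted by M1 but not by M2.
No shorter string lies in the difference, and yyyxyy is the lexicographically first length-6 string in L(M1) \ L(M2).

yyyxyy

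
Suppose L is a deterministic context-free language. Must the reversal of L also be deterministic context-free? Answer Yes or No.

L = {c bⁿaⁿ : n≥0} ∪ {d b²ⁿaⁿ : n≥0} is a DCFL: the first symbol tells a deterministic PDA whether to pop one or two b's per a. Its reversal Lᴿ = {aⁿbⁿ c : n≥0} ∪ {aⁿb²ⁿ d : n≥0} is not. DCFLs are closed under right quotient by regular languages, and Lᴿ/{c, d} = {aⁿbⁿ : n≥0} ∪ {aⁿb²ⁿ : n≥0} — the standard context-free language accepted by no deterministic PDA (intuitively the machine would have to commit to a b-to-a ratio before the distinguishing marker arrives; formally, a DPDA for it would have a single run on aⁿb²ⁿ, accepting after the prefix aⁿbⁿ and accepting again after n more b's; an ordinary PDA that simulates it on a's and b's and, at any moment when it is accepting, may switch to reading only a fresh letter e while feeding each e to the simulation as a b, would accept aⁱbʲeᵏ (k≥1) exactly when both aⁱbʲ and aⁱbʲ⁺ᵏ are in the language, i.e. its language intersected with the regular set a*b*e⁺ would be exactly {aⁿbⁿeⁿ : n≥1} — impossible, since context-free languages are closed under intersection with regular sets and {aⁿbⁿeⁿ} is not context-free). So Lᴿ cannot be a DCFL.

No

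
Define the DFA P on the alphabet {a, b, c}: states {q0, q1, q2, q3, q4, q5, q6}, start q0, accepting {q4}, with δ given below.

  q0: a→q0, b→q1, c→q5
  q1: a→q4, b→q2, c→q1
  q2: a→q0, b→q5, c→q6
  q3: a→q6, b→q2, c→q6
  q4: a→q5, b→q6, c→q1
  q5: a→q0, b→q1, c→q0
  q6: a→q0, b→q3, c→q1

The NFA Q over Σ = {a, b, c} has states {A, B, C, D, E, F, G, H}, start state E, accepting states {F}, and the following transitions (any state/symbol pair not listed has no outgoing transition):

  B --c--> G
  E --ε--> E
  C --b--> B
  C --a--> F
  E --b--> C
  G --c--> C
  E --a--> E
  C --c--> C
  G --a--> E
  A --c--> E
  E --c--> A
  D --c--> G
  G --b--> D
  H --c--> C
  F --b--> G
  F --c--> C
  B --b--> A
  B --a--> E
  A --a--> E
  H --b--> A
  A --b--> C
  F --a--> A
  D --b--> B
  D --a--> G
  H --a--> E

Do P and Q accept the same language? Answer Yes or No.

Exploring the product automaton P × Q from the start pair (q0, E), following both machines on each input symbol, reaches 7 state pairs: (q0, E), (q1, C), (q5, A), (q4, F), (q2, B), (q6, G), (q3, D).
P accepts in {q4} and Q accepts in {F}. In every reachable pair the two components are either both accepting — (q4, F) — or both non-accepting, so no string is accepted by exactly one of the machines: L(P) \ L(Q) and L(Q) \ L(P) are both empty.
Hence every string is accepted by P iff it is accepted by Q, and the two languages coincide.

Yes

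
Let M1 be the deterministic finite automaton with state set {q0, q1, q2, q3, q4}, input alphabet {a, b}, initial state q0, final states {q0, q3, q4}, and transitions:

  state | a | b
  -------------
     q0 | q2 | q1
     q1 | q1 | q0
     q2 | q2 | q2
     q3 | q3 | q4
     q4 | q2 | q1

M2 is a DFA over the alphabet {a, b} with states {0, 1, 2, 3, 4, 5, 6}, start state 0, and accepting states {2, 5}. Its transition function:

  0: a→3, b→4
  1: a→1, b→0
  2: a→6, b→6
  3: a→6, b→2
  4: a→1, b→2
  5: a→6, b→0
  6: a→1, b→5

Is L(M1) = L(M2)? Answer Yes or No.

The empty string ε is accepted by M1 but rejected by M2.
So L(M1) ≠ L(M2).

No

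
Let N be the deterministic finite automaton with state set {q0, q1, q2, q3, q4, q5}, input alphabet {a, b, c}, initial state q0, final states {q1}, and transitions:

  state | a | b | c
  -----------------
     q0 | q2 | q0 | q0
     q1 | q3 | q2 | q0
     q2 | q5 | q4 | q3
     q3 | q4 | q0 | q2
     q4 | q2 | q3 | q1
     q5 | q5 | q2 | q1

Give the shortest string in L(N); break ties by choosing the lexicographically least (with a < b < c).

aac

A breadth-first search from q0 reaches an accepting state first via the path q0 → q2 → q5 → q1 on input aac.
No string of length < 3 is accepted (BFS exhausts all shorter strings without reaching an accepting state), and aac is the lexicographically least accepting string of length 3.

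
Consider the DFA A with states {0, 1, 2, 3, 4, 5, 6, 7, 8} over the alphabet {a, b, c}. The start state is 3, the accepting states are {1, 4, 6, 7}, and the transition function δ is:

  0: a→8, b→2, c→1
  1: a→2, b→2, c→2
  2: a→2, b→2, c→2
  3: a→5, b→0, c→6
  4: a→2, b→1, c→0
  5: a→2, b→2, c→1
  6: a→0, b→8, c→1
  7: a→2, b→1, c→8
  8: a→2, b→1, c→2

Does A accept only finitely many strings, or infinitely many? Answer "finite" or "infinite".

The useful states (reachable from 3 and able to reach an accepting state) are {0, 1, 3, 5, 6, 8}.
Restricted to these states the transition graph has no cycle, so every accepting path has bounded length and L is finite.

finite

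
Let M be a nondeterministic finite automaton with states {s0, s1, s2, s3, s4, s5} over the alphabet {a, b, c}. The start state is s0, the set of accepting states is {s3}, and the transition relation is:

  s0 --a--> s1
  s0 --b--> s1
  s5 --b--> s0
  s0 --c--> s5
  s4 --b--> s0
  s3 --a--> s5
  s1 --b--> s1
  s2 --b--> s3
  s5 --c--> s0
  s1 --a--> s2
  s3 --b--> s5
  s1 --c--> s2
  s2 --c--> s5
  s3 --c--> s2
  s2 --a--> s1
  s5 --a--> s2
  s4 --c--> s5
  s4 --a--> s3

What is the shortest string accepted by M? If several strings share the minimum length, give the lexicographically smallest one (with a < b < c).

A breadth-first search from s0 reaches an accepting state first via the path s0 → s1 → s2 → s3 on input aab.
No string of length < 3 is accepted (BFS exhausts all shorter strings without reaching an accepting state), and aab is the lexicographically least accepting string of length 3.

aab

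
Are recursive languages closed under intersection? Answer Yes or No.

Run both deciders on the input and accept iff both accept; the combined machine always halts.
So the recursive languages are closed under intersection.

Yes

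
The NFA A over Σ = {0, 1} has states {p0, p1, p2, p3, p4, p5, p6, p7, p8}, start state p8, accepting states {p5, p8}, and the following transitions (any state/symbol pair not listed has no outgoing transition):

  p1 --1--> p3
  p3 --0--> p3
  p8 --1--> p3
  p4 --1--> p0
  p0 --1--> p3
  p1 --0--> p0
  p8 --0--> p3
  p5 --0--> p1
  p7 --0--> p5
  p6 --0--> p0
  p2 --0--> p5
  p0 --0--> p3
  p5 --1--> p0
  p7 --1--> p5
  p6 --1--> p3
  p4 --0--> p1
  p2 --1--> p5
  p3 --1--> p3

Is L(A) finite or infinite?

The useful states (reachable from p8 and able to reach an accepting state) are {p8}.
Restricted to these states the transition graph has no cycle, so every accepting path has bounded length and L is finite.

finite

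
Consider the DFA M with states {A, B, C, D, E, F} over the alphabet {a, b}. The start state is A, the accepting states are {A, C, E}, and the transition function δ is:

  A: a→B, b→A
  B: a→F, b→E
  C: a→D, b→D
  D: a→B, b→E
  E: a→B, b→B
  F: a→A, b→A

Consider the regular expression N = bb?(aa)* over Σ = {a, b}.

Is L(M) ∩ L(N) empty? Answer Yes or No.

No

The string b is accepted by both M and N.
Hence L(M) ∩ L(N) ≠ ∅.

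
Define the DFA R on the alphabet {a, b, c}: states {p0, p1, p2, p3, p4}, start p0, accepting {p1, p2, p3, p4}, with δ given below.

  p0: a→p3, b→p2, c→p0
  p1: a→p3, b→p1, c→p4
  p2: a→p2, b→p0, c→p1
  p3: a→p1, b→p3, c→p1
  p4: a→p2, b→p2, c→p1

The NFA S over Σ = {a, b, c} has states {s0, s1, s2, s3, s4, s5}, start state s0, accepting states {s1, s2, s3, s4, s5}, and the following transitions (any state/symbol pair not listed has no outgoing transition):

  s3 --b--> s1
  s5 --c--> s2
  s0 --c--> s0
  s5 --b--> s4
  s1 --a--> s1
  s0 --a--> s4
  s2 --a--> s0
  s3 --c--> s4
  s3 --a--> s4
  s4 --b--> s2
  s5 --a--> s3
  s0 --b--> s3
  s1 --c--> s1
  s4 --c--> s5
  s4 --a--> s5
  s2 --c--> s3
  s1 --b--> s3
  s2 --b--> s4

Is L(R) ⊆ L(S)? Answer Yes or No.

The string aba is in L(R) but not in L(S).
So L(R) ⊄ L(S).

No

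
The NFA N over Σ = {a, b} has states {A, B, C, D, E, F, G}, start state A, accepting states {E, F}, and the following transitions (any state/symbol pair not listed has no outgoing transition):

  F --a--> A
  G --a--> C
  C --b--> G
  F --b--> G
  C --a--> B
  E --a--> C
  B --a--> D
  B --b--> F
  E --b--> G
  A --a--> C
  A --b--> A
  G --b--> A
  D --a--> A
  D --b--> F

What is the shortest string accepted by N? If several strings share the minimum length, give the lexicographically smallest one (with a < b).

A breadth-first search from A reaches an accepting state first via the path A → C → B → F on input aab.
No string of length < 3 is accepted (BFS exhausts all shorter strings without reaching an accepting state), and aab is the lexicographically least accepting string of length 3.

aab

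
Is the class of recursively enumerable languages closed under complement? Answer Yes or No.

No

If both L and its complement were r.e., running the two recognisers in parallel would decide L, so L would be recursive; but there are r.e. languages that are not recursive (e.g. the halting problem), and their complements are therefore not r.e.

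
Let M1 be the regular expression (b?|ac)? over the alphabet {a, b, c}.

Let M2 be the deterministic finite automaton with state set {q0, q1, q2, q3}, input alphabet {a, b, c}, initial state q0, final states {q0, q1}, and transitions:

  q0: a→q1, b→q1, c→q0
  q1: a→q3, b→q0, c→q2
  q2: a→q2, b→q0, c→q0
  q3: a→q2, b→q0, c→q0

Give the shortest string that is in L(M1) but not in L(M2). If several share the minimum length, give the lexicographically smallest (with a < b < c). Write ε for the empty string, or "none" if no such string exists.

ac

The string ac is accepted by M1 but not by M2.
No shorter string lies in the difference, and ac is the lexicographically first length-2 string in L(M1) \ L(M2).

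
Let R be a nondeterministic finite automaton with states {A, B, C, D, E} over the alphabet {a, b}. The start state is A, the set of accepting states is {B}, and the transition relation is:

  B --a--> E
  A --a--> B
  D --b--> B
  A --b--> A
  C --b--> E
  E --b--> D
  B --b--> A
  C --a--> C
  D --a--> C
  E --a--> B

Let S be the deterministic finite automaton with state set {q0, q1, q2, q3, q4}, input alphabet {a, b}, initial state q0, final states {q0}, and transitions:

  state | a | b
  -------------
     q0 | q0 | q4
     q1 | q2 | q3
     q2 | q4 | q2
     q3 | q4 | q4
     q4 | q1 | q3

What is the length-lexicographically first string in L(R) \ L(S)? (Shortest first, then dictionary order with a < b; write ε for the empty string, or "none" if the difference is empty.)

ba

The string ba is accepted by R but not by S.
No shorter string lies in the difference, and ba is the lexicographically first length-2 string in L(R) \ L(S).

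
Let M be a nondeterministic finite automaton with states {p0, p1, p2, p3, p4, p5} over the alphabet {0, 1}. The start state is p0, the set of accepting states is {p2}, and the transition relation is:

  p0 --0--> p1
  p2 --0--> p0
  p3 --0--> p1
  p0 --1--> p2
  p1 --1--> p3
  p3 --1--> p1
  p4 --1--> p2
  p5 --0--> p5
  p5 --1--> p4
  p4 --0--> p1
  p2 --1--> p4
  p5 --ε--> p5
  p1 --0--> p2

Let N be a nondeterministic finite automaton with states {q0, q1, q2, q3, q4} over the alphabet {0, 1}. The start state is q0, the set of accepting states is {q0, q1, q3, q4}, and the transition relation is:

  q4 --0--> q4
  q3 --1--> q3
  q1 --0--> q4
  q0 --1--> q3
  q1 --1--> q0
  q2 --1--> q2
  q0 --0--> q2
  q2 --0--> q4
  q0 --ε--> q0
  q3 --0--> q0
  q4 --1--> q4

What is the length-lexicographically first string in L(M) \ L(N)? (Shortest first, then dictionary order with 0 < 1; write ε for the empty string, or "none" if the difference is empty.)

1100

The string 1100 is accepted by M but not by N.
No shorter string lies in the difference, and 1100 is the lexicographically first length-4 string in L(M) \ L(N).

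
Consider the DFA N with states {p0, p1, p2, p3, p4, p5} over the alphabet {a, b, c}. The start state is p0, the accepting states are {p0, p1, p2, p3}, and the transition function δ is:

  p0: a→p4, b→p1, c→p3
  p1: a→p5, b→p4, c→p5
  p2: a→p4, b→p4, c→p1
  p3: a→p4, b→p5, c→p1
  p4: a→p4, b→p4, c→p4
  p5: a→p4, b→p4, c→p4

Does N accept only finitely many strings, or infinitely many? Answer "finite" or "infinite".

The useful states (reachable from p0 and able to reach an accepting state) are {p0, p1, p3}.
Restricted to these states the transition graph has no cycle, so every accepting path has bounded length and L is finite.

finite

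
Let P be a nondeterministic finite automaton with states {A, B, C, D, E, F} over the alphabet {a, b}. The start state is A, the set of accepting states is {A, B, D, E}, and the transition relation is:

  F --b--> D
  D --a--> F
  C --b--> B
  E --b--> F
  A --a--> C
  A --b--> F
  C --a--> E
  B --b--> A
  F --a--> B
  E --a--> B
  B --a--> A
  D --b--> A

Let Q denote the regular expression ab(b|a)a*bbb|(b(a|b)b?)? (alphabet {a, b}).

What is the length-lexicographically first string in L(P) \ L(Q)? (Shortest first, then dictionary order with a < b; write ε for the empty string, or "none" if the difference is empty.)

aa

The string aa is accepted by P but not by Q.
No shorter string lies in the difference, and aa is the lexicographically first length-2 string in L(P) \ L(Q).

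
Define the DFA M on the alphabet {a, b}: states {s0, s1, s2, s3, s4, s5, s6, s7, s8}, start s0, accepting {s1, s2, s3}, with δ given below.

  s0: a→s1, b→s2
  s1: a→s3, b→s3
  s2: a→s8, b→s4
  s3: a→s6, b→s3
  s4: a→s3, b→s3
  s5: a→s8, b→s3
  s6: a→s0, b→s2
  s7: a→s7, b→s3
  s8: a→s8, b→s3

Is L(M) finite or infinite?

State s3 is reachable from the start and can reach an accepting state, and it lies on the cycle s3 → s3.
Traversing that cycle any number of times yields accepted strings of unbounded length, so the language is infinite.

infinite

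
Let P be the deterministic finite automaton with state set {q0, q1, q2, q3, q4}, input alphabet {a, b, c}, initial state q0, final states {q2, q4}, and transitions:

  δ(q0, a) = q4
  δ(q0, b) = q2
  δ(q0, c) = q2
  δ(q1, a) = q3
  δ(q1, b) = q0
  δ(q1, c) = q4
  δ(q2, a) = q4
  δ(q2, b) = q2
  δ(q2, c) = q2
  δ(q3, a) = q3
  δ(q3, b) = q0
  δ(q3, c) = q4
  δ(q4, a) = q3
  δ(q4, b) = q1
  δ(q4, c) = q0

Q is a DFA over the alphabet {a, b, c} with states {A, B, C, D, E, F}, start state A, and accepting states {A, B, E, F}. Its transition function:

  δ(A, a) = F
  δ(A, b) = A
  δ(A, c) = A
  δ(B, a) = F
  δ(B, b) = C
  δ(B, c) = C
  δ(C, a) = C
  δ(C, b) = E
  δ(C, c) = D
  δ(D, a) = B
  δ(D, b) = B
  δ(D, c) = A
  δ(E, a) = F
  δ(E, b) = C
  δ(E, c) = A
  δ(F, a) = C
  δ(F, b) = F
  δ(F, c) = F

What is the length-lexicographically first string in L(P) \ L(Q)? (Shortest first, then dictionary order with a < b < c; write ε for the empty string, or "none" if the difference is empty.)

The string aac is accepted by P but not by Q.
No shorter string lies in the difference, and aac is the lexicographically first length-3 string in L(P) \ L(Q).

aac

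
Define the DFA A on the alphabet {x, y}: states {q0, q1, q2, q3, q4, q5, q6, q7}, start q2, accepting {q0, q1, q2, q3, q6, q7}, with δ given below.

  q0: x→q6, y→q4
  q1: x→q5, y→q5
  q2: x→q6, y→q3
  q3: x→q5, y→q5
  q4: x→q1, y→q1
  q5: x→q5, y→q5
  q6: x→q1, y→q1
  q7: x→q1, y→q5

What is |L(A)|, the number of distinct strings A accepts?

5

The useful subgraph on states {q1, q2, q3, q6} is acyclic, so L(A) is finite; the longest accepting path visits 3 useful states, giving maximum string length 2.
Counting accepting paths from q2 by length: 1 of length 0, 2 of length 1, 2 of length 2. Total 5.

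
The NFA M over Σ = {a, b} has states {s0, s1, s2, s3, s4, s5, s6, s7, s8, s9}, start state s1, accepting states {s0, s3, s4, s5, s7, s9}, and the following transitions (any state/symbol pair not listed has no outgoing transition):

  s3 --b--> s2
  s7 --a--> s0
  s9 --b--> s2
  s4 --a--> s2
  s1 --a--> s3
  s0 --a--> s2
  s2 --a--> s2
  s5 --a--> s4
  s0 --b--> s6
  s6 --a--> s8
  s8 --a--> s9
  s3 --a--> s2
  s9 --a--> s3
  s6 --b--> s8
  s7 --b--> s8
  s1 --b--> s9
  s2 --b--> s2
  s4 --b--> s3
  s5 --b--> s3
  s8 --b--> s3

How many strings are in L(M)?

The useful subgraph on states {s1, s3, s9} is acyclic, so L(M) is finite; the longest accepting path visits 3 useful states, giving maximum string length 2.
Counting accepting paths from s1 by length: 2 of length 1, 1 of length 2. Total 3.

3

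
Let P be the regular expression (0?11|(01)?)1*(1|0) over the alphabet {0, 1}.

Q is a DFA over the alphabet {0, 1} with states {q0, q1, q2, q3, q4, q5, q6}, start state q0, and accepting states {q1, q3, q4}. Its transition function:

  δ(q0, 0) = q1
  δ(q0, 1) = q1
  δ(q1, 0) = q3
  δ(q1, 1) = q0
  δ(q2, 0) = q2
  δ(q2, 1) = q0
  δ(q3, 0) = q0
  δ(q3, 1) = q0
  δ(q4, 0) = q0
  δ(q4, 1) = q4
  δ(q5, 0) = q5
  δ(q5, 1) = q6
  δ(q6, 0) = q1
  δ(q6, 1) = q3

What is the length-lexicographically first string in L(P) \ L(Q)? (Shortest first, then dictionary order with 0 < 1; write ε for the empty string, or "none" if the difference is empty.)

11

The string 11 is accepted by P but not by Q.
No shorter string lies in the difference, and 11 is the lexicographically first length-2 string in L(P) \ L(Q).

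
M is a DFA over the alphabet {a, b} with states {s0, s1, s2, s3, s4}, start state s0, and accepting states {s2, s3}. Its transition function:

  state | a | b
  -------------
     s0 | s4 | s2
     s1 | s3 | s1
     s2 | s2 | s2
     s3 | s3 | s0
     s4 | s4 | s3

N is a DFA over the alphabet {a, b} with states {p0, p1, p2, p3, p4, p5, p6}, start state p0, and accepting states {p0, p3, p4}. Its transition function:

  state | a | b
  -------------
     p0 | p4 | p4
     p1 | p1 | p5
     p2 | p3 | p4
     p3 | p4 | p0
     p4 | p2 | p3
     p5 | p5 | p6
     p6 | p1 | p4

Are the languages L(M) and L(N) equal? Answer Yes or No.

The string ba is accepted by M but rejected by N.
So L(M) ≠ L(N).

No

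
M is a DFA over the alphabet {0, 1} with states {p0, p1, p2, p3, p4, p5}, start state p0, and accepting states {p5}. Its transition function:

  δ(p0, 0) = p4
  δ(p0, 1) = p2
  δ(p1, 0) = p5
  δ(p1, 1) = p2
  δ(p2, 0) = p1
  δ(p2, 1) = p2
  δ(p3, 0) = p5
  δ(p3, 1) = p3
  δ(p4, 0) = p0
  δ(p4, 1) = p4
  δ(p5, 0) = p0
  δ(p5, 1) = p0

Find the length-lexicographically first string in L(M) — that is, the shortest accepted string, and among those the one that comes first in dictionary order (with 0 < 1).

100

A breadth-first search from p0 reaches an accepting state first via the path p0 → p2 → p1 → p5 on input 100.
No string of length < 3 is accepted (BFS exhausts all shorter strings without reaching an accepting state), and 100 is the lexicographically least accepting string of length 3.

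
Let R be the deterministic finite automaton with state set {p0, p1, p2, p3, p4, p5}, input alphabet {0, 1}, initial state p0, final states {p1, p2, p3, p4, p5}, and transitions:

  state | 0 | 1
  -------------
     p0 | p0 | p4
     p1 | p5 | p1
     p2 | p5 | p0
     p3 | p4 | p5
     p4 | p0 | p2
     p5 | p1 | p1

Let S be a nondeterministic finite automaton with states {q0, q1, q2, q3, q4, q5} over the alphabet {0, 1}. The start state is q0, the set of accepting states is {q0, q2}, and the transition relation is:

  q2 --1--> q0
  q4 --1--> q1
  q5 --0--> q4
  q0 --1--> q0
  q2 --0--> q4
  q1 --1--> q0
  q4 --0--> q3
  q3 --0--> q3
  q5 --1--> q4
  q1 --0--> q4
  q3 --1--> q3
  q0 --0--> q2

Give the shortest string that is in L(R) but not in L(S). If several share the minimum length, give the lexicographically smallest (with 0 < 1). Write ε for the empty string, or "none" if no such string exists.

The string 001 is accepted by R but not by S.
No shorter string lies in the difference, and 001 is the lexicographically first length-3 string in L(R) \ L(S).

001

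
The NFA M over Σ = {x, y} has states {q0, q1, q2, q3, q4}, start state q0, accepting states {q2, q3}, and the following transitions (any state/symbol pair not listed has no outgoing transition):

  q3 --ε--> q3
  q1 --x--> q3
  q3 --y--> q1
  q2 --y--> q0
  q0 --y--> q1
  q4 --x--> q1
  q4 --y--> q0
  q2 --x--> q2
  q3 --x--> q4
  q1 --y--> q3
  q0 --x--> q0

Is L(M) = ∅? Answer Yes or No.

The string yx is accepted: the run q0 → q1 → q3 ends in the accepting state q3.
Since at least one string is accepted, L(M) is not empty.

No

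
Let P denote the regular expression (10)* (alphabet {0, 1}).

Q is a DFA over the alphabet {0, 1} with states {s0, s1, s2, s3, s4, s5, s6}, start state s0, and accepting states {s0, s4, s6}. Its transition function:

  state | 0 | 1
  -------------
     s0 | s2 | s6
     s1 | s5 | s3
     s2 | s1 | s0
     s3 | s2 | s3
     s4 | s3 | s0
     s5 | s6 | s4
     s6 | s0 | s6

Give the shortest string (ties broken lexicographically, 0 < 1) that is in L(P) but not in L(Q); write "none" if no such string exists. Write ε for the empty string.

Converting the expression P to a DFA (subset construction, then merging equivalent states) gives the minimal DFA with states {p0, p1, p2}, start state p0, accepting states {p0} and transitions p0: 0→p1, 1→p2; p1: 0→p1, 1→p1; p2: 0→p0, 1→p1.
Exploring the product automaton P × Q from the start pair (p0, s0), following both machines on each input symbol, reaches 9 state pairs: (p0, s0), (p1, s2), (p2, s6), (p1, s1), (p1, s0), (p1, s6), (p1, s5), (p1, s3), (p1, s4).
P accepts in {p0} and Q accepts in {s0, s4, s6}. The reachable pairs whose P-component is accepting are (p0, s0); in each of them the Q-component is accepting too, so the product for L(P) \ L(Q) (P-component accepting, Q-component rejecting) has no reachable accepting pair and the difference is empty.
So every string accepted by P is also accepted by Q: L(P) \ L(Q) = ∅ and there is no such string.

none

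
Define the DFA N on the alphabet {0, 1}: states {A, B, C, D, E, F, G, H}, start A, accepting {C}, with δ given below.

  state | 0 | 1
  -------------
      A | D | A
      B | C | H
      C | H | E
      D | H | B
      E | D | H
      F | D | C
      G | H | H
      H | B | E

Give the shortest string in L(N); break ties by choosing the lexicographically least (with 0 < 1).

010

A breadth-first search from A reaches an accepting state first via the path A → D → B → C on input 010.
No string of length < 3 is accepted (BFS exhausts all shorter strings without reaching an accepting state), and 010 is the lexicographically least accepting string of length 3.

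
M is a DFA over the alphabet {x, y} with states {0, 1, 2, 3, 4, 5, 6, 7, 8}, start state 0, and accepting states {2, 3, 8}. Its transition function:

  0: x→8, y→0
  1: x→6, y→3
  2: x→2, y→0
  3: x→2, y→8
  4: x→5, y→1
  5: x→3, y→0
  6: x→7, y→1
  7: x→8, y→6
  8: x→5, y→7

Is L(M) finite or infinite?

infinite

State 0 is reachable from the start and can reach an accepting state, and it lies on the cycle 0 → 8 → 5 → 0.
Traversing that cycle any number of times yields accepted strings of unbounded length, so the language is infinite.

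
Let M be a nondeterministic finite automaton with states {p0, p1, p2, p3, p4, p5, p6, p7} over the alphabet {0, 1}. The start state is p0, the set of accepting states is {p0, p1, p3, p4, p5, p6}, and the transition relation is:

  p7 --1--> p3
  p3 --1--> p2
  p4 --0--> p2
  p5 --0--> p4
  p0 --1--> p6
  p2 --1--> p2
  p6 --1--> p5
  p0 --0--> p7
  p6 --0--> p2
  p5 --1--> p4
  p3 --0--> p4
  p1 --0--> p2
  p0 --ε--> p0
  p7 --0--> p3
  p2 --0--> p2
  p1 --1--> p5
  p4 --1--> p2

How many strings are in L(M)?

9

The useful subgraph on states {p0, p3, p4, p5, p6, p7} is acyclic, so L(M) is finite; the longest accepting path visits 4 useful states, giving maximum string length 3.
Counting accepting paths from p0 by length: 1 of length 0, 1 of length 1, 3 of length 2, 4 of length 3. Total 9.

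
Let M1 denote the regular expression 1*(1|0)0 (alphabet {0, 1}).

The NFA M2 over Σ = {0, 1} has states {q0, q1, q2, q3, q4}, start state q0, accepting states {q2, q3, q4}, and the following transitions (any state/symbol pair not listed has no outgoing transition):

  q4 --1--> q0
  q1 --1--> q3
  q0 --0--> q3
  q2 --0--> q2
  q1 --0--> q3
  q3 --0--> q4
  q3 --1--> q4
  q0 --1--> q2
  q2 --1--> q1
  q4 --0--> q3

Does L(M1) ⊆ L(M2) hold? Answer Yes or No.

Yes

Converting the expression M1 to a DFA (subset construction, then merging equivalent states) gives the minimal DFA with states {r0, r1, r2, r3, r4, r5}, start state r0, accepting states {r3, r5} and transitions r0: 0→r1, 1→r2; r1: 0→r3, 1→r4; r2: 0→r5, 1→r2; r3: 0→r4, 1→r4; r4: 0→r4, 1→r4; r5: 0→r3, 1→r4.
Exploring the product automaton M1 × M2 from the start pair (r0, q0), following both machines on each input symbol, reaches 18 state pairs: (r0, q0), (r1, q3), (r2, q2), (r3, q4), (r4, q4), (r5, q2), (r2, q1), (r4, q3), (r4, q0), (r3, q2), (r4, q1), (r5, q3), (r2, q3), (r4, q2), (r5, q4), (r2, q4), (r3, q3), (r2, q0).
M1 accepts in {r3, r5} and M2 accepts in {q2, q3, q4}. The reachable pairs whose M1-component is accepting are (r3, q4), (r5, q2), (r3, q2), (r5, q3), (r5, q4), (r3, q3); in each of them the M2-component is accepting too, so the product for L(M1) \ L(M2) (M1-component accepting, M2-component rejecting) has no reachable accepting pair and the difference is empty.
Hence every string in L(M1) is also in L(M2).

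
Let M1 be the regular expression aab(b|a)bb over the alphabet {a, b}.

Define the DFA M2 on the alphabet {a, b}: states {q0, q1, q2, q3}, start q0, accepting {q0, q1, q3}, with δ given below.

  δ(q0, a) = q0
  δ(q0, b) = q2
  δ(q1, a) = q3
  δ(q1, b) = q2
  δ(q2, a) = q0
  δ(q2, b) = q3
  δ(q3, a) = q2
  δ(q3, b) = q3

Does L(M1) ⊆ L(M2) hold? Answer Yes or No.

Yes

Converting the expression M1 to a DFA (subset construction, then merging equivalent states) gives the minimal DFA with states {r0, r1, r2, r3, r4, r5, r6, r7}, start state r0, accepting states {r7} and transitions r0: a→r1, b→r2; r1: a→r3, b→r2; r2: a→r2, b→r2; r3: a→r2, b→r4; r4: a→r5, b→r5; r5: a→r2, b→r6; r6: a→r2, b→r7; r7: a→r2, b→r2.
Exploring the product automaton M1 × M2 from the start pair (r0, q0), following both machines on each input symbol, reaches 12 state pairs: (r0, q0), (r1, q0), (r2, q2), (r3, q0), (r2, q0), (r2, q3), (r4, q2), (r5, q0), (r5, q3), (r6, q2), (r6, q3), (r7, q3).
M1 accepts in {r7} and M2 accepts in {q0, q1, q3}. The reachable pairs whose M1-component is accepting are (r7, q3); in each of them the M2-component is accepting too, so the product for L(M1) \ L(M2) (M1-component accepting, M2-component rejecting) has no reachable accepting pair and the difference is empty.
Hence every string in L(M1) is also in L(M2).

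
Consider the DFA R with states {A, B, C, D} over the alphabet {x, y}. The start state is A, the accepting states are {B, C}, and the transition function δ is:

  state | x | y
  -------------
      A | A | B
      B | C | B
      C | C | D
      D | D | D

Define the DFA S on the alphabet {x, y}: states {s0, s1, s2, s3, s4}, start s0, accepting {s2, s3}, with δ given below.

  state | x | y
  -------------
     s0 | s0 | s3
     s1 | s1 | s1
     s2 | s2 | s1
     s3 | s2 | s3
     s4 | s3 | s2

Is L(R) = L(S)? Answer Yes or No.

Yes

Exploring the product automaton R × S from the start pair (A, s0), following both machines on each input symbol, reaches 4 state pairs: (A, s0), (B, s3), (C, s2), (D, s1).
R accepts in {B, C} and S accepts in {s2, s3}. In every reachable pair the two components are either both accepting — (B, s3), (C, s2) — or both non-accepting, so no string is accepted by exactly one of the machines: L(R) \ L(S) and L(S) \ L(R) are both empty.
Hence every string is accepted by R iff it is accepted by S, and the two languages coincide.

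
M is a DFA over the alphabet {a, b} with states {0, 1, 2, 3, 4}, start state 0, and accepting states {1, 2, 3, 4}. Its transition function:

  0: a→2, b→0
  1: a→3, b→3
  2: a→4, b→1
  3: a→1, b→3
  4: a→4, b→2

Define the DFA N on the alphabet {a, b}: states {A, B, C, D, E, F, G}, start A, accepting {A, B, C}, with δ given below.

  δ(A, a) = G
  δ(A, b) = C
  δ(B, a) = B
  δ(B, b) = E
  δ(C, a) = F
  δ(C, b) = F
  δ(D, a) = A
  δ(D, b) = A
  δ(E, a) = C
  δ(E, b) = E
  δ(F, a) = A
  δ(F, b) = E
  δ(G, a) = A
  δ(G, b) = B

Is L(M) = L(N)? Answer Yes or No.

The string a is accepted by M but rejected by N.
So L(M) ≠ L(N).

No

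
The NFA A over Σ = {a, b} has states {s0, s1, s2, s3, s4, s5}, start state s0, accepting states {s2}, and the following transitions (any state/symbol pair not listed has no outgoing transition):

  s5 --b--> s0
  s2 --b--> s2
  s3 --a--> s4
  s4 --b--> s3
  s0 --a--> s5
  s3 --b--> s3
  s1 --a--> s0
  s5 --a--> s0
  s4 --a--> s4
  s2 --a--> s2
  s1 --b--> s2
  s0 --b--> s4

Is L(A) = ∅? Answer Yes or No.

The states reachable from the start state are {s0, s3, s4, s5}.
None of the accepting states {s2} is reachable, so no string is accepted and L(A) = ∅.

Yes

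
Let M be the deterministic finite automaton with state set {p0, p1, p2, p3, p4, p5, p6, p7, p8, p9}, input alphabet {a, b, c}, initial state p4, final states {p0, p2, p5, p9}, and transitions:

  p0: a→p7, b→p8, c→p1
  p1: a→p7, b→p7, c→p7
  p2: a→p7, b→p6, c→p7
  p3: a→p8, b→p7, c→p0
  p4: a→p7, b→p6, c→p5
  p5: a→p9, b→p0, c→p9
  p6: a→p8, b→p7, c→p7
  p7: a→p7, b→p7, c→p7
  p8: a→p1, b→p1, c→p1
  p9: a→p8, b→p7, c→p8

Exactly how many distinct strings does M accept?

4

The useful subgraph on states {p0, p4, p5, p9} is acyclic, so L(M) is finite; the longest accepting path visits 3 useful states, giving maximum string length 2.
Counting accepting paths from p4 by length: 1 of length 1, 3 of length 2. Total 4.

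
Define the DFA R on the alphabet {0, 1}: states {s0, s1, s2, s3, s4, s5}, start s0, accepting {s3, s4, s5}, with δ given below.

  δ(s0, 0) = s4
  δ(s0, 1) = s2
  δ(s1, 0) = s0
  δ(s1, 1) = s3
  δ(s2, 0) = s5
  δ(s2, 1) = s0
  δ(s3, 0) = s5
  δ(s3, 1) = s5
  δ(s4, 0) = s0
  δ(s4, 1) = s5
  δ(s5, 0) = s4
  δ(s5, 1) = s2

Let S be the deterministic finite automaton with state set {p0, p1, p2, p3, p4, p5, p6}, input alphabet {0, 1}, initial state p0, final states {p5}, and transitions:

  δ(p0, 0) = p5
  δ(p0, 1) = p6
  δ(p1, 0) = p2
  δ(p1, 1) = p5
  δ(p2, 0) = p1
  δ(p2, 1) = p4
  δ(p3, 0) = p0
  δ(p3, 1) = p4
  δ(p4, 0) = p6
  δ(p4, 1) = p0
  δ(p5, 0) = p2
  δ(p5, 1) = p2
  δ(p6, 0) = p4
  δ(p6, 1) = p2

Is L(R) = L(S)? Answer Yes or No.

The string 01 is accepted by R but rejected by S.
So L(R) ≠ L(S).

No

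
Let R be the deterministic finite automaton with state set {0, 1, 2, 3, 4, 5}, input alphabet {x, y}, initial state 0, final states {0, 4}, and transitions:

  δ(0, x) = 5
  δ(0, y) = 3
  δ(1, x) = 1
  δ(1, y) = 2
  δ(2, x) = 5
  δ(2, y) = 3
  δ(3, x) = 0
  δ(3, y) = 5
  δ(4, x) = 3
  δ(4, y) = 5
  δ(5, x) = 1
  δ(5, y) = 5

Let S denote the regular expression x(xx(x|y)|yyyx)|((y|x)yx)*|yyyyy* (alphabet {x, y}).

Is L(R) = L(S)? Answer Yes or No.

No

The string yx is accepted by R but rejected by S.
So L(R) ≠ L(S).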